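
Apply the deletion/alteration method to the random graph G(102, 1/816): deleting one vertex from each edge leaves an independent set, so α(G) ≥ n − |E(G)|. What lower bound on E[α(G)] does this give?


E[|E(G)|] = C(102, 2)·p = 5151 · (1/816) = 101/16.
E[α(G)] ≥ n − E[|E(G)|] = 102 − 101/16 = 1531/16.
Numerically: ≈ 95.688.
(This is only a lower bound; the true E[α(G)] may be larger.)

E[α(G)] ≥ 1531/16 ≈ 95.688.


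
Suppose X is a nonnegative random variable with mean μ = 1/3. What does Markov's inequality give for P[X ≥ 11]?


μ = E[X] = 1/3, a = 11.
Markov: P[X ≥ 11] ≤ μ/a = (1/3)/11 = 1/33.
Numerically: ≈ 0.03030.
(Since a = 11 > μ = 0.33333, the bound 1/33 is < 1 and informative.)

P[X ≥ 11] ≤ 1/33 ≈ 0.03030.


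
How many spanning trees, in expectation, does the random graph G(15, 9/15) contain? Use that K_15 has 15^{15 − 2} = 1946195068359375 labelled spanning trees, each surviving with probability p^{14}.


K_15 has 15^{15 − 2} = 1946195068359375 labelled spanning trees.
For each such spanning tree H, let X_H = 1 if all 14 edges of H are present in G. Then P[X_H = 1] = p^{14} = (3/5)^{14} = 4782969/6103515625.
Summing the indicators: E[X] = Σ_H E[X_H] = 1946195068359375 · p^{14} = 1946195068359375 · 4782969/6103515625 = 7625597484987/5.
Numerically: E[X] ≈ 1.5251e+12.

E[X] = 1946195068359375 · (3/5)^{14} = 7625597484987/5 ≈ 1.5251e+12.


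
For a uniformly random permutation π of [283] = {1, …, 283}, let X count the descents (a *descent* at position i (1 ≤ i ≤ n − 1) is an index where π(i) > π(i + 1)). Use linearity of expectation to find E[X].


Write X = Σ X_I over i = 1, …, 282, with X_I the indicator of one descent.
There are 282 indicators.
For each fixed i, the pair (π(i), π(i+1)) is a uniformly random ordered pair of distinct values from {1, …, 283}; by symmetry P[π(i) > π(i+1)] = 1/2.
By linearity: E[X] = 282 · (1/2) = (283 − 1) · (1/2) = 141 ≈ 141.000.

E[X] = 141 = 141.000.


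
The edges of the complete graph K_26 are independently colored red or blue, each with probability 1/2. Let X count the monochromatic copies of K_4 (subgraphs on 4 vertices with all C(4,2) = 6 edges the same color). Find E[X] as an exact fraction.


Let X = Σ_S X_S over the C(26, 4) = 14950 subsets S of size 4, where X_S = 1 if the K_4 on S is monochromatic.
For a fixed S, the K_4 on S has C(4, 2) = 6 edges. P[all 6 edges red] = (1/2)^6, and likewise for blue, so P[monochromatic] = 2·(1/2)^6 = 2^{1 − 6} = 1/32.
Summing: E[X] = C(26, 4) · 2^{1 − 6} = 14950 · 1/32 = 7475/16.
Numerically: E[X] ≈ 467.187500.

E[X] = C(26,4)·2^(1−C(4,2)) = 7475/16 ≈ 467.187500.


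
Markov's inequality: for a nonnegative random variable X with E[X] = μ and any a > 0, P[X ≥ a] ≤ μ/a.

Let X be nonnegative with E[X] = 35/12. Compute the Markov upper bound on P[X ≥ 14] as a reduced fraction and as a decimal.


μ = E[X] = 35/12, a = 14.
Markov: P[X ≥ 14] ≤ μ/a = (35/12)/14 = 5/24.
Numerically: ≈ 0.20833.
(Since a = 14 > μ = 2.91667, the bound 5/24 is < 1 and informative.)

P[X ≥ 14] ≤ 5/24 ≈ 0.20833.


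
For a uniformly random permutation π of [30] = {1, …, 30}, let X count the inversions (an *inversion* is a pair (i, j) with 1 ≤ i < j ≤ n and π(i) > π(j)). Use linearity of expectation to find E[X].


Write X = Σ X_I over the C(30, 2) = 435 pairs i < j, with X_I the indicator of one inversion.
There are 435 indicators.
For each fixed pair i < j, the values π(i) and π(j) are two distinct elements of {1, …, 30} in uniformly random order; by symmetry P[π(i) > π(j)] = 1/2.
By linearity: E[X] = 435 · (1/2) = C(30, 2) · (1/2) = 435/2 = 435/2 ≈ 217.50000.

E[X] = 435/2 = 217.50000.


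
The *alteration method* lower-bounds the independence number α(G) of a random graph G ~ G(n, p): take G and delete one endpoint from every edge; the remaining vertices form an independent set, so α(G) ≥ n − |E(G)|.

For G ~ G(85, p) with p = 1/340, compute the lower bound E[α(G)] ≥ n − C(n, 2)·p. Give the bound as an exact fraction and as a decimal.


E[|E(G)|] = C(85, 2)·p = 3570 · (1/340) = 21/2.
E[α(G)] ≥ n − E[|E(G)|] = 85 − 21/2 = 149/2.
Numerically: ≈ 74.50000.
(This is only a lower bound; the true E[α(G)] may be larger.)

E[α(G)] ≥ 149/2 ≈ 74.50000.


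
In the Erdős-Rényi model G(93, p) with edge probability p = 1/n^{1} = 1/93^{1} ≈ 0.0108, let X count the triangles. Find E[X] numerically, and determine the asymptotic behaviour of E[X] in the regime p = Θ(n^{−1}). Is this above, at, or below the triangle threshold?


Number of potential triangles: C(93, 3) = 129766.
Each occurs with probability p³ ≈ (0.0108)³ ≈ 1.24323e-06.
By linearity: E[X] = C(93, 3)·p³ ≈ 129766 · 1.24323e-06 ≈ 0.161.
Here α = 1, so p = 1/n is exactly at the triangle threshold p ~ 1/n. Asymptotically E[X] → c³/6 = 1³/6 = 1/6 ≈ 0.167, a bounded constant. In this regime the triangle count is asymptotically Poisson(c³/6).

E[X] ≈ 0.161; in regime p = Θ(1/n^{1}) E[X] stays bounded (at the triangle threshold p ~ 1/n).


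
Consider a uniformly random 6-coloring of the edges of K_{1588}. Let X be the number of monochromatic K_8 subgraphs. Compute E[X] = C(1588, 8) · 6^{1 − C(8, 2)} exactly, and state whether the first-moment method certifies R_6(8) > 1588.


E[X] = C(1588, 8) · 6^{1 − 28} = 985402800396653769702 · 6^{−27} = 985402800396653769702/1023490369077469249536.
As a reduced fraction: E[X] = 54744600022036320539/56860576059859402752 ≈ 0.963.
Is E[X] < 1? YES.
Since E[X] < 1, there exists a 6-coloring of K_{1588} with no monochromatic K_8; hence R_6(8) > 1588.

E[X] = 54744600022036320539/56860576059859402752 ≈ 0.963; E[X] < 1, so R_6(8) > 1588.


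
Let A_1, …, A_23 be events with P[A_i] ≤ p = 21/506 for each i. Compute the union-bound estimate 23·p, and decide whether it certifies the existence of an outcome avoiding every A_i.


Union bound: P[∪_{i=1}^{23} A_i] ≤ Σ_i P[A_i] ≤ 23·p = 23·(21/506) = 21/22.
Numerically: 21/22 ≈ 0.955.
Is 21/22 < 1? YES.
Since P[∪ A_i] ≤ 21/22 < 1, the complement has P[∩ A_i^c] ≥ 1 − 21/22 = 1/22 > 0, so some outcome avoids every A_i.

23·p = 21/22 ≈ 0.955; existence CERTIFIED by the union bound.


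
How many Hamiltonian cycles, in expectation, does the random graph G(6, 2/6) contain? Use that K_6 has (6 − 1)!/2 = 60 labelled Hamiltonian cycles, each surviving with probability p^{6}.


K_6 has (6 − 1)!/2 = 60 labelled Hamiltonian cycles.
For each such Hamiltonian cycle H, let X_H = 1 if all 6 edges of H are present in G. Then P[X_H = 1] = p^{6} = (1/3)^{6} = 1/729.
By linearity: E[X] = Σ_H E[X_H] = 60 · p^{6} = 60 · 1/729 = 20/243.
Numerically: E[X] ≈ 0.082305.

E[X] = 60 · (1/3)^{6} = 20/243 ≈ 0.082305.


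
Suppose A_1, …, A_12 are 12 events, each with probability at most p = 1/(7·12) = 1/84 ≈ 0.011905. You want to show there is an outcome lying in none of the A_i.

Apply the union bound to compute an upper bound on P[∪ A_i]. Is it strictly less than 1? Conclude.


Union bound: P[∪_{i=1}^{12} A_i] ≤ Σ_i P[A_i] ≤ 12·p = 12·(1/84) = 1/7.
Numerically: 1/7 ≈ 0.142857.
Is 1/7 < 1? YES.
Since P[∪ A_i] ≤ 1/7 < 1, the complement has P[∩ A_i^c] ≥ 1 − 1/7 = 6/7 > 0, so some outcome avoids every A_i.

12·p = 1/7 ≈ 0.142857; existence CERTIFIED by the union bound.


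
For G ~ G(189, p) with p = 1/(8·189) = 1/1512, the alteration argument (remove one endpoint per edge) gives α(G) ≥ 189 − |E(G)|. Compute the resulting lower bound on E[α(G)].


E[|E(G)|] = C(189, 2)·p = 17766 · (1/1512) = 47/4.
E[α(G)] ≥ n − E[|E(G)|] = 189 − 47/4 = 709/4.
Numerically: ≈ 177.250000.
(This is only a lower bound; the true E[α(G)] may be larger.)

E[α(G)] ≥ 709/4 ≈ 177.250000.


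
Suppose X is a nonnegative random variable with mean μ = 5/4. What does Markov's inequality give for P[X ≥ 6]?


μ = E[X] = 5/4, a = 6.
Markov: P[X ≥ 6] ≤ μ/a = (5/4)/6 = 5/24.
Numerically: ≈ 0.208333.
(Since a = 6 > μ = 1.250000, the bound 5/24 is < 1 and informative.)

P[X ≥ 6] ≤ 5/24 ≈ 0.208333.


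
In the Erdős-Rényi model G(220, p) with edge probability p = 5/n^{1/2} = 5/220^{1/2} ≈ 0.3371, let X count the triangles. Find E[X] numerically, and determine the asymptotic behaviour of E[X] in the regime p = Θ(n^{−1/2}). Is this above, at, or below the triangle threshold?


Number of potential triangles: C(220, 3) = 1750540.
Each occurs with probability p³ ≈ (0.3371)³ ≈ 3.8306810e-02.
By linearity: E[X] = C(220, 3)·p³ ≈ 1750540 · 3.8306810e-02 ≈ 67057.60382.
Since α = 1/2 < 1, p = c/n^{1/2} ≫ 1/n is above the triangle threshold p ~ 1/n. Asymptotically E[X] ~ (c³/6)·n^{3(1−α)} = (5³/6)·n^{1.5} → ∞; triangles are abundant w.h.p.

E[X] ≈ 67057.60382; in regime p = Θ(1/n^{1/2}) E[X] diverges (above the triangle threshold p ~ 1/n).


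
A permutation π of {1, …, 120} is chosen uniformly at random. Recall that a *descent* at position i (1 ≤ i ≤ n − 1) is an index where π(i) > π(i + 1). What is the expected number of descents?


Write X = Σ X_I over i = 1, …, 119, with X_I the indicator of one descent.
There are 119 indicators.
For each fixed i, the pair (π(i), π(i+1)) is a uniformly random ordered pair of distinct values from {1, …, 120}; by symmetry P[π(i) > π(i+1)] = 1/2.
By linearity: E[X] = 119 · (1/2) = (120 − 1) · (1/2) = 119/2 ≈ 59.50000.

E[X] = 119/2 = 59.50000.


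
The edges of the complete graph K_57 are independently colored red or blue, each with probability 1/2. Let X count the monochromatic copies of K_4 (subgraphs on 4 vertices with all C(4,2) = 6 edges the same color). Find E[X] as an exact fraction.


Let X = Σ_S X_S over the C(57, 4) = 395010 subsets S of size 4, where X_S = 1 if the K_4 on S is monochromatic.
For a fixed S, the K_4 on S has C(4, 2) = 6 edges. P[all 6 edges red] = (1/2)^6, and likewise for blue, so P[monochromatic] = 2·(1/2)^6 = 2^{1 − 6} = 1/32.
By linearity of expectation: E[X] = C(57, 4) · 2^{1 − 6} = 395010 · 1/32 = 197505/16.
Numerically: E[X] ≈ 12344.062.

E[X] = C(57,4)·2^(1−C(4,2)) = 197505/16 ≈ 12344.062.


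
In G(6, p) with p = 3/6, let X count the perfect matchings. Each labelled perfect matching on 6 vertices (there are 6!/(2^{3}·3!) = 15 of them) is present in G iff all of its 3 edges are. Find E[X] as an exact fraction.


K_6 has 6!/(2^{3}·3!) = 15 labelled perfect matchings.
For each such perfect matching H, let X_H = 1 if all 3 edges of H are present in G. Then P[X_H = 1] = p^{3} = (1/2)^{3} = 1/8.
By linearity of expectation: E[X] = Σ_H E[X_H] = 15 · p^{3} = 15 · 1/8 = 15/8.
Numerically: E[X] ≈ 1.875.

E[X] = 15 · (1/2)^{3} = 15/8 ≈ 1.875.


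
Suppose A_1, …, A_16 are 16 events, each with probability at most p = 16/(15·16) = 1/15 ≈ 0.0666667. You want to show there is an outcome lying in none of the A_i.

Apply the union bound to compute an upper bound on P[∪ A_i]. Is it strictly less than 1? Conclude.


Union bound: P[∪_{i=1}^{16} A_i] ≤ Σ_i P[A_i] ≤ 16·p = 16·(1/15) = 16/15.
Numerically: 16/15 ≈ 1.0666667.
Is 16/15 < 1? NO.
Since the bound 16/15 is ≥ 1, the union bound is uninformative here; it does NOT by itself certify existence.

16·p = 16/15 ≈ 1.0666667; existence NOT certified by the union bound.


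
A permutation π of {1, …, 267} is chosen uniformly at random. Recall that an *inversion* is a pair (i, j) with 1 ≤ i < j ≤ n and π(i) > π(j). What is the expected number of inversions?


Write X = Σ X_I over the C(267, 2) = 35511 pairs i < j, with X_I the indicator of one inversion.
There are 35511 indicators.
For each fixed pair i < j, the values π(i) and π(j) are two distinct elements of {1, …, 267} in uniformly random order; by symmetry P[π(i) > π(j)] = 1/2.
By linearity: E[X] = 35511 · (1/2) = C(267, 2) · (1/2) = 35511/2 = 35511/2 ≈ 17755.5000.

E[X] = 35511/2 = 17755.5000.


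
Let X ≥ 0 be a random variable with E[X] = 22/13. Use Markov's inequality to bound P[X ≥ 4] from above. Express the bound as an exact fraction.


μ = E[X] = 22/13, a = 4.
Markov: P[X ≥ 4] ≤ μ/a = (22/13)/4 = 11/26.
Numerically: ≈ 0.4231.
(Since a = 4 > μ = 1.6923, the bound 11/26 is < 1 and informative.)

P[X ≥ 4] ≤ 11/26 ≈ 0.4231.


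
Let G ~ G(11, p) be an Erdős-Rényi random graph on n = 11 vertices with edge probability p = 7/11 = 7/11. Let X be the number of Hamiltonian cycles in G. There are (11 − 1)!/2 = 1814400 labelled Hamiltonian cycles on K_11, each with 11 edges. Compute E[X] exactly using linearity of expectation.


K_11 has (11 − 1)!/2 = 1814400 labelled Hamiltonian cycles.
For each such Hamiltonian cycle H, let X_H = 1 if all 11 edges of H are present in G. Then P[X_H = 1] = p^{11} = (7/11)^{11} = 1977326743/285311670611.
By linearity of expectation: E[X] = Σ_H E[X_H] = 1814400 · p^{11} = 1814400 · 1977326743/285311670611 = 3587661642499200/285311670611.
Numerically: E[X] ≈ 12574.5.

E[X] = 1814400 · (7/11)^{11} = 3587661642499200/285311670611 ≈ 12574.5.


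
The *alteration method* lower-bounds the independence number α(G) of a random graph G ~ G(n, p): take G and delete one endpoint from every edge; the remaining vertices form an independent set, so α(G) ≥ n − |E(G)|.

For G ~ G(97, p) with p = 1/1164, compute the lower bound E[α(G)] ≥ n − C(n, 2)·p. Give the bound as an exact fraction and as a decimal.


E[|E(G)|] = C(97, 2)·p = 4656 · (1/1164) = 4.
E[α(G)] ≥ n − E[|E(G)|] = 97 − 4 = 93.
Numerically: ≈ 93.0000.
(This is only a lower bound; the true E[α(G)] may be larger.)

E[α(G)] ≥ 93 ≈ 93.0000.


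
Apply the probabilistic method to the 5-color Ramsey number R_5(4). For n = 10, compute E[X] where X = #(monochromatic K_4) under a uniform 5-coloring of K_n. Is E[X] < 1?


E[X] = C(10, 4) · 5^{1 − 6} = 210 · 5^{−5} = 210/3125.
As a reduced fraction: E[X] = 42/625 ≈ 0.0672.
Is E[X] < 1? YES.
Since E[X] < 1, there exists a 5-coloring of K_{10} with no monochromatic K_4; hence R_5(4) > 10.

E[X] = 42/625 ≈ 0.0672; E[X] < 1, so R_5(4) > 10.


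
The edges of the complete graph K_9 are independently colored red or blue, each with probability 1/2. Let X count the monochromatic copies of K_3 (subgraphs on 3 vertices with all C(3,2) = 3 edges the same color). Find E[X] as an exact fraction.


Let X = Σ_S X_S over the C(9, 3) = 84 subsets S of size 3, where X_S = 1 if the K_3 on S is monochromatic.
For a fixed S, the K_3 on S has C(3, 2) = 3 edges. P[all 3 edges red] = (1/2)^3, and likewise for blue, so P[monochromatic] = 2·(1/2)^3 = 2^{1 − 3} = 1/4.
Summing: E[X] = C(9, 3) · 2^{1 − 3} = 84 · 1/4 = 21.
Numerically: E[X] ≈ 21.00000.

E[X] = C(9,3)·2^(1−C(3,2)) = 21 ≈ 21.00000.


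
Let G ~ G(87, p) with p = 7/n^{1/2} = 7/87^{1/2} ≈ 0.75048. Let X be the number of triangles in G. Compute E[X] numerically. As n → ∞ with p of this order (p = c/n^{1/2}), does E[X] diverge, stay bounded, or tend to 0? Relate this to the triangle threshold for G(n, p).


Number of potential triangles: C(87, 3) = 105995.
Each occurs with probability p³ ≈ (0.75048)³ ≈ 4.2268345e-01.
By linearity: E[X] = C(87, 3)·p³ ≈ 105995 · 4.2268345e-01 ≈ 44802.33203.
Since α = 1/2 < 1, p = c/n^{1/2} ≫ 1/n is above the triangle threshold p ~ 1/n. Asymptotically E[X] ~ (c³/6)·n^{3(1−α)} = (7³/6)·n^{1.5} → ∞; triangles are abundant w.h.p.

E[X] ≈ 44802.33203; in regime p = Θ(1/n^{1/2}) E[X] diverges (above the triangle threshold p ~ 1/n).


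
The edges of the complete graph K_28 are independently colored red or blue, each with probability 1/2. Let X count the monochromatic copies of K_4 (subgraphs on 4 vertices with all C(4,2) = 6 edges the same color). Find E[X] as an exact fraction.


Let X = Σ_S X_S over the C(28, 4) = 20475 subsets S of size 4, where X_S = 1 if the K_4 on S is monochromatic.
For a fixed S, the K_4 on S has C(4, 2) = 6 edges. P[all 6 edges red] = (1/2)^6, and likewise for blue, so P[monochromatic] = 2·(1/2)^6 = 2^{1 − 6} = 1/32.
Summing: E[X] = C(28, 4) · 2^{1 − 6} = 20475 · 1/32 = 20475/32.
Numerically: E[X] ≈ 639.844.

E[X] = C(28,4)·2^(1−C(4,2)) = 20475/32 ≈ 639.844.


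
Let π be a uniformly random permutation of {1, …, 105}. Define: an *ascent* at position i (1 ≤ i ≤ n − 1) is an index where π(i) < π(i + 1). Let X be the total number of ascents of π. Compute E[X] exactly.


Write X = Σ X_I over i = 1, …, 104, with X_I the indicator of one ascent.
There are 104 indicators.
For each fixed i, the pair (π(i), π(i+1)) is a uniformly random ordered pair of distinct values from {1, …, 105}; by symmetry P[π(i) < π(i+1)] = 1/2.
By linearity: E[X] = 104 · (1/2) = (105 − 1) · (1/2) = 52 ≈ 52.000000.

E[X] = 52 = 52.000000.


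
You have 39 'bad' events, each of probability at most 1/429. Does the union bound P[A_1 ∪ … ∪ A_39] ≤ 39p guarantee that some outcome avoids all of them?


Union bound: P[∪_{i=1}^{39} A_i] ≤ Σ_i P[A_i] ≤ 39·p = 39·(1/429) = 1/11.
Numerically: 1/11 ≈ 0.0909.
Is 1/11 < 1? YES.
Since P[∪ A_i] ≤ 1/11 < 1, the complement has P[∩ A_i^c] ≥ 1 − 1/11 = 10/11 > 0, so some outcome avoids every A_i.

39·p = 1/11 ≈ 0.0909; existence CERTIFIED by the union bound.


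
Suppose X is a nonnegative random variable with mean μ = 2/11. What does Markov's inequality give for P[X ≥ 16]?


μ = E[X] = 2/11, a = 16.
Markov: P[X ≥ 16] ≤ μ/a = (2/11)/16 = 1/88.
Numerically: ≈ 0.01136.
(Since a = 16 > μ = 0.18182, the bound 1/88 is < 1 and informative.)

P[X ≥ 16] ≤ 1/88 ≈ 0.01136.


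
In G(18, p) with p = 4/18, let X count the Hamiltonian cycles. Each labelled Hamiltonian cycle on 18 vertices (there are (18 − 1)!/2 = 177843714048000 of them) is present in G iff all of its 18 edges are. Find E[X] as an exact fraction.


K_18 has (18 − 1)!/2 = 177843714048000 labelled Hamiltonian cycles.
For each such Hamiltonian cycle H, let X_H = 1 if all 18 edges of H are present in G. Then P[X_H = 1] = p^{18} = (2/9)^{18} = 262144/150094635296999121.
By linearity: E[X] = Σ_H E[X_H] = 177843714048000 · p^{18} = 177843714048000 · 262144/150094635296999121 = 63951526166528000/205891132094649.
Numerically: E[X] ≈ 310.608.

E[X] = 177843714048000 · (2/9)^{18} = 63951526166528000/205891132094649 ≈ 310.608.


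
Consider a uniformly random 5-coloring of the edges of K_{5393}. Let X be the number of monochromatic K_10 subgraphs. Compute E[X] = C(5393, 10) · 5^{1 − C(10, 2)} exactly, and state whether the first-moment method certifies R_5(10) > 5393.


E[X] = C(5393, 10) · 5^{1 − 45} = 5687418968154238267170642278008 · 5^{−44} = 5687418968154238267170642278008/5684341886080801486968994140625.
As a reduced fraction: E[X] = 5687418968154238267170642278008/5684341886080801486968994140625 ≈ 1.0005413.
Is E[X] < 1? NO.
Since E[X] ≥ 1, the first-moment bound is inconclusive at n = 5393; it does NOT by itself certify R_5(10) > 5393.

E[X] = 5687418968154238267170642278008/5684341886080801486968994140625 ≈ 1.0005413; E[X] ≥ 1; first-moment method inconclusive here.


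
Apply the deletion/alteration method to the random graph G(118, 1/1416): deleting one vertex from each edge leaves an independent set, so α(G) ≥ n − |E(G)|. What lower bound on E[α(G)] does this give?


E[|E(G)|] = C(118, 2)·p = 6903 · (1/1416) = 39/8.
E[α(G)] ≥ n − E[|E(G)|] = 118 − 39/8 = 905/8.
Numerically: ≈ 113.125000.
(This is only a lower bound; the true E[α(G)] may be larger.)

E[α(G)] ≥ 905/8 ≈ 113.125000.


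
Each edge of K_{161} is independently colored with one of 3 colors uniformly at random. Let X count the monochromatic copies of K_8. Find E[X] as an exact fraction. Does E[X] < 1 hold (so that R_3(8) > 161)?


E[X] = C(161, 8) · 3^{1 − 28} = 9383313279340 · 3^{−27} = 9383313279340/7625597484987.
As a reduced fraction: E[X] = 9383313279340/7625597484987 ≈ 1.23050.
Is E[X] < 1? NO.
Since E[X] ≥ 1, the first-moment bound is inconclusive at n = 161; it does NOT by itself certify R_3(8) > 161.

E[X] = 9383313279340/7625597484987 ≈ 1.23050; E[X] ≥ 1; first-moment method inconclusive here.


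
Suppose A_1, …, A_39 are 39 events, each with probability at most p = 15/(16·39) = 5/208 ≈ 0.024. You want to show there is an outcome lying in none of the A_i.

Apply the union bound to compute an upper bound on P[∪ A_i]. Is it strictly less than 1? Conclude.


Union bound: P[∪_{i=1}^{39} A_i] ≤ Σ_i P[A_i] ≤ 39·p = 39·(5/208) = 15/16.
Numerically: 15/16 ≈ 0.938.
Is 15/16 < 1? YES.
Since P[∪ A_i] ≤ 15/16 < 1, the complement has P[∩ A_i^c] ≥ 1 − 15/16 = 1/16 > 0, so some outcome avoids every A_i.

39·p = 15/16 ≈ 0.938; existence CERTIFIED by the union bound.


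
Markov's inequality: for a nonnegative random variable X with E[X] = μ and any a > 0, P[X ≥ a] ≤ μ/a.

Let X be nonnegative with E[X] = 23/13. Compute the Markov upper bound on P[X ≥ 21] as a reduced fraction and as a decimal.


μ = E[X] = 23/13, a = 21.
Markov: P[X ≥ 21] ≤ μ/a = (23/13)/21 = 23/273.
Numerically: ≈ 0.08425.
(Since a = 21 > μ = 1.76923, the bound 23/273 is < 1 and informative.)

P[X ≥ 21] ≤ 23/273 ≈ 0.08425.


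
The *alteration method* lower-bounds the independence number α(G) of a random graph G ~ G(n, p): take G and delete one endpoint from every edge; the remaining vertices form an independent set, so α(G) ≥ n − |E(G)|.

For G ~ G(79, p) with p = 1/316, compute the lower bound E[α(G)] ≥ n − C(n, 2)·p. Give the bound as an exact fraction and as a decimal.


E[|E(G)|] = C(79, 2)·p = 3081 · (1/316) = 39/4.
E[α(G)] ≥ n − E[|E(G)|] = 79 − 39/4 = 277/4.
Numerically: ≈ 69.25000.
(This is only a lower bound; the true E[α(G)] may be larger.)

E[α(G)] ≥ 277/4 ≈ 69.25000.


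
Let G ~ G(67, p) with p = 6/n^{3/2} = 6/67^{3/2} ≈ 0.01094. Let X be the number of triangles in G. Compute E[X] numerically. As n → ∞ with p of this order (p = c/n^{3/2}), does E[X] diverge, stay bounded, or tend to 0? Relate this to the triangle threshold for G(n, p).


Number of potential triangles: C(67, 3) = 47905.
Each occurs with probability p³ ≈ (0.01094)³ ≈ 1.309535e-06.
By linearity: E[X] = C(67, 3)·p³ ≈ 47905 · 1.309535e-06 ≈ 0.0627.
Since α = 3/2 > 1, p = c/n^{3/2} = o(1/n) is below the triangle threshold p ~ 1/n. Asymptotically E[X] ~ (c³/6)·n^{3(1−α)} = (6³/6)·n^{-1.5} → 0, so by Markov's inequality G has no triangles w.h.p.

E[X] ≈ 0.0627; in regime p = Θ(1/n^{3/2}) E[X] tends to 0 (below the triangle threshold p ~ 1/n).


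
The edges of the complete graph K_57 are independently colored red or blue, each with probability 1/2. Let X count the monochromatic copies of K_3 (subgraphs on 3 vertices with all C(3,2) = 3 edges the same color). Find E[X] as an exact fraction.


Let X = Σ_S X_S over the C(57, 3) = 29260 subsets S of size 3, where X_S = 1 if the K_3 on S is monochromatic.
For a fixed S, the K_3 on S has C(3, 2) = 3 edges. P[all 3 edges red] = (1/2)^3, and likewise for blue, so P[monochromatic] = 2·(1/2)^3 = 2^{1 − 3} = 1/4.
By linearity of expectation: E[X] = C(57, 3) · 2^{1 − 3} = 29260 · 1/4 = 7315.
Numerically: E[X] ≈ 7315.00000.

E[X] = C(57,3)·2^(1−C(3,2)) = 7315 ≈ 7315.00000.


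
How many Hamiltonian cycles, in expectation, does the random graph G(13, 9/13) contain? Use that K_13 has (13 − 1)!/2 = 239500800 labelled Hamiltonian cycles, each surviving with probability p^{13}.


K_13 has (13 − 1)!/2 = 239500800 labelled Hamiltonian cycles.
For each such Hamiltonian cycle H, let X_H = 1 if all 13 edges of H are present in G. Then P[X_H = 1] = p^{13} = (9/13)^{13} = 2541865828329/302875106592253.
Summing the indicators: E[X] = Σ_H E[X_H] = 239500800 · p^{13} = 239500800 · 2541865828329/302875106592253 = 608778899377458163200/302875106592253.
Numerically: E[X] ≈ 2.01e+06.

E[X] = 239500800 · (9/13)^{13} = 608778899377458163200/302875106592253 ≈ 2.01e+06.


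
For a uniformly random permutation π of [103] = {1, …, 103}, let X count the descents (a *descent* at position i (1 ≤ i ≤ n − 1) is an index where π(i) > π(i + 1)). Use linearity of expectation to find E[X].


Write X = Σ X_I over i = 1, …, 102, with X_I the indicator of one descent.
There are 102 indicators.
For each fixed i, the pair (π(i), π(i+1)) is a uniformly random ordered pair of distinct values from {1, …, 103}; by symmetry P[π(i) > π(i+1)] = 1/2.
By linearity: E[X] = 102 · (1/2) = (103 − 1) · (1/2) = 51 ≈ 51.000000.

E[X] = 51 = 51.000000.


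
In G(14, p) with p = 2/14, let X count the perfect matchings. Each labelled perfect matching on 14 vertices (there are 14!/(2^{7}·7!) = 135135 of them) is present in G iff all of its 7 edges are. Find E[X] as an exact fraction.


K_14 has 14!/(2^{7}·7!) = 135135 labelled perfect matchings.
For each such perfect matching H, let X_H = 1 if all 7 edges of H are present in G. Then P[X_H = 1] = p^{7} = (1/7)^{7} = 1/823543.
By linearity: E[X] = Σ_H E[X_H] = 135135 · p^{7} = 135135 · 1/823543 = 19305/117649.
Numerically: E[X] ≈ 0.164.

E[X] = 135135 · (1/7)^{7} = 19305/117649 ≈ 0.164.


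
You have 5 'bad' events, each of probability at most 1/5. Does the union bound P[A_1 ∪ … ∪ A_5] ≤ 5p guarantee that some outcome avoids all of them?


Union bound: P[∪_{i=1}^{5} A_i] ≤ Σ_i P[A_i] ≤ 5·p = 5·(1/5) = 1.
Numerically: 1 ≈ 1.000.
Is 1 < 1? NO.
Since the bound 1 is ≥ 1, the union bound is uninformative here; it does NOT by itself certify existence.

5·p = 1 ≈ 1.000; existence NOT certified by the union bound.


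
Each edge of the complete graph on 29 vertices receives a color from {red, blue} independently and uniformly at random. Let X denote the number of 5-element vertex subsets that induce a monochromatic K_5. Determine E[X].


Let X = Σ_S X_S over the C(29, 5) = 118755 subsets S of size 5, where X_S = 1 if the K_5 on S is monochromatic.
For a fixed S, the K_5 on S has C(5, 2) = 10 edges. P[all 10 edges red] = (1/2)^10, and likewise for blue, so P[monochromatic] = 2·(1/2)^10 = 2^{1 − 10} = 1/512.
By linearity of expectation: E[X] = C(29, 5) · 2^{1 − 10} = 118755 · 1/512 = 118755/512.
Numerically: E[X] ≈ 231.94336.

E[X] = C(29,5)·2^(1−C(5,2)) = 118755/512 ≈ 231.94336.


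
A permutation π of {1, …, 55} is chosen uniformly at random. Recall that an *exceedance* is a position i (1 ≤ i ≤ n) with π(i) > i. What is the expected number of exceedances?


Write X = Σ_{i=1}^{55} X_i, where X_i = 1_{π(i) > i}.
For each fixed i, π(i) is uniform over {1, …, 55} (marginal of a uniform permutation), so P[π(i) > i] = (n − i)/n. Summing: Σ_{i=1}^{55} (n − i)/n = (0 + 1 + … + 54)/55 = 55(55 − 1)/(2·55) = (55 − 1)/2.
Hence E[X] = Σ_{i=1}^{55} (55 − i)/55 = 27 ≈ 27.0000.

E[X] = 27 = 27.0000.


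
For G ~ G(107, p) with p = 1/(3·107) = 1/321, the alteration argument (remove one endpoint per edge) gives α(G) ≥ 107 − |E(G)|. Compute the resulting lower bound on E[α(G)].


E[|E(G)|] = C(107, 2)·p = 5671 · (1/321) = 53/3.
E[α(G)] ≥ n − E[|E(G)|] = 107 − 53/3 = 268/3.
Numerically: ≈ 89.33333.
(This is only a lower bound; the true E[α(G)] may be larger.)

E[α(G)] ≥ 268/3 ≈ 89.33333.


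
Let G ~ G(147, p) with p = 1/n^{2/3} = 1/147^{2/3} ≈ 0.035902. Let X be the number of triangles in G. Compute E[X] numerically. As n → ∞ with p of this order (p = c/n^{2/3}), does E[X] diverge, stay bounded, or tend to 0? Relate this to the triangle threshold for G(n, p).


Number of potential triangles: C(147, 3) = 518665.
Each occurs with probability p³ ≈ (0.035902)³ ≈ 4.6277014e-05.
By linearity: E[X] = C(147, 3)·p³ ≈ 518665 · 4.6277014e-05 ≈ 24.00227.
Since α = 2/3 < 1, p = c/n^{2/3} ≫ 1/n is above the triangle threshold p ~ 1/n. Asymptotically E[X] ~ (c³/6)·n^{3(1−α)} = (1³/6)·n^{1} → ∞; triangles are abundant w.h.p.

E[X] ≈ 24.00227; in regime p = Θ(1/n^{2/3}) E[X] diverges (above the triangle threshold p ~ 1/n).


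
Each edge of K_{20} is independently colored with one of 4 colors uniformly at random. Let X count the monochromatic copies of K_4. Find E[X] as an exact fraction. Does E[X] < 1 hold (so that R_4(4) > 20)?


E[X] = C(20, 4) · 4^{1 − 6} = 4845 · 4^{−5} = 4845/1024.
As a reduced fraction: E[X] = 4845/1024 ≈ 4.73145.
Is E[X] < 1? NO.
Since E[X] ≥ 1, the first-moment bound is inconclusive at n = 20; it does NOT by itself certify R_4(4) > 20.

E[X] = 4845/1024 ≈ 4.73145; E[X] ≥ 1; first-moment method inconclusive here.


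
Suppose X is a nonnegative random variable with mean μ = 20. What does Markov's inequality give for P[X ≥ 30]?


μ = E[X] = 20, a = 30.
Markov: P[X ≥ 30] ≤ μ/a = (20)/30 = 2/3.
Numerically: ≈ 0.667.
(Since a = 30 > μ = 20.000, the bound 2/3 is < 1 and informative.)

P[X ≥ 30] ≤ 2/3 ≈ 0.667.


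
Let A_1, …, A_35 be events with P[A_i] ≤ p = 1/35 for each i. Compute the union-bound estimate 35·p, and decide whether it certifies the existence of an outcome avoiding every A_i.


Union bound: P[∪_{i=1}^{35} A_i] ≤ Σ_i P[A_i] ≤ 35·p = 35·(1/35) = 1.
Numerically: 1 ≈ 1.000000.
Is 1 < 1? NO.
Since the bound 1 is ≥ 1, the union bound is uninformative here; it does NOT by itself certify existence.

35·p = 1 ≈ 1.000000; existence NOT certified by the union bound.


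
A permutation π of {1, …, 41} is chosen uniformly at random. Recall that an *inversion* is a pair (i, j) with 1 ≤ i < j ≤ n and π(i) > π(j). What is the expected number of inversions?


Write X = Σ X_I over the C(41, 2) = 820 pairs i < j, with X_I the indicator of one inversion.
There are 820 indicators.
For each fixed pair i < j, the values π(i) and π(j) are two distinct elements of {1, …, 41} in uniformly random order; by symmetry P[π(i) > π(j)] = 1/2.
By linearity: E[X] = 820 · (1/2) = C(41, 2) · (1/2) = 820/2 = 410 ≈ 410.0000.

E[X] = 410 = 410.0000.


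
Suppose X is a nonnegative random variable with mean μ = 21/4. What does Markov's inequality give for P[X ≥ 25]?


μ = E[X] = 21/4, a = 25.
Markov: P[X ≥ 25] ≤ μ/a = (21/4)/25 = 21/100.
Numerically: ≈ 0.2100.
(Since a = 25 > μ = 5.2500, the bound 21/100 is < 1 and informative.)

P[X ≥ 25] ≤ 21/100 ≈ 0.2100.


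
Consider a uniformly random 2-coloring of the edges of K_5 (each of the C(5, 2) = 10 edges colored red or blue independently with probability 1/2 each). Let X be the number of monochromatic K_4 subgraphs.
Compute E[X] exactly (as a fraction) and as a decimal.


Let X = Σ_S X_S over the C(5, 4) = 5 subsets S of size 4, where X_S = 1 if the K_4 on S is monochromatic.
For a fixed S, the K_4 on S has C(4, 2) = 6 edges. P[all 6 edges red] = (1/2)^6, and likewise for blue, so P[monochromatic] = 2·(1/2)^6 = 2^{1 − 6} = 1/32.
Summing: E[X] = C(5, 4) · 2^{1 − 6} = 5 · 1/32 = 5/32.
Numerically: E[X] ≈ 0.156.

E[X] = C(5,4)·2^(1−C(4,2)) = 5/32 ≈ 0.156.


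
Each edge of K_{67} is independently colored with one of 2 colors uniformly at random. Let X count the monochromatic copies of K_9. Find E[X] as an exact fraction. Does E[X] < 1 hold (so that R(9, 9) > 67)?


E[X] = C(67, 9) · 2^{1 − 36} = 42757703560 · 2^{−35} = 42757703560/34359738368.
As a reduced fraction: E[X] = 5344712945/4294967296 ≈ 1.244413.
Is E[X] < 1? NO.
Since E[X] ≥ 1, the first-moment bound is inconclusive at n = 67; it does NOT by itself certify R(9, 9) > 67.

E[X] = 5344712945/4294967296 ≈ 1.244413; E[X] ≥ 1; first-moment method inconclusive here.


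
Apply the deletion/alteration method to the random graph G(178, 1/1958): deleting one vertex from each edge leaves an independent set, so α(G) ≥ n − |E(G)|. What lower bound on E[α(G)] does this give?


E[|E(G)|] = C(178, 2)·p = 15753 · (1/1958) = 177/22.
E[α(G)] ≥ n − E[|E(G)|] = 178 − 177/22 = 3739/22.
Numerically: ≈ 169.955.
(This is only a lower bound; the true E[α(G)] may be larger.)

E[α(G)] ≥ 3739/22 ≈ 169.955.


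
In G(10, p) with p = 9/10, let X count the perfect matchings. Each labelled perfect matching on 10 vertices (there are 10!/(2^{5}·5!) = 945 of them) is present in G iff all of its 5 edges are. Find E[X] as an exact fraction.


K_10 has 10!/(2^{5}·5!) = 945 labelled perfect matchings.
For each such perfect matching H, let X_H = 1 if all 5 edges of H are present in G. Then P[X_H = 1] = p^{5} = (9/10)^{5} = 59049/100000.
By linearity: E[X] = Σ_H E[X_H] = 945 · p^{5} = 945 · 59049/100000 = 11160261/20000.
Numerically: E[X] ≈ 558.013.

E[X] = 945 · (9/10)^{5} = 11160261/20000 ≈ 558.013.


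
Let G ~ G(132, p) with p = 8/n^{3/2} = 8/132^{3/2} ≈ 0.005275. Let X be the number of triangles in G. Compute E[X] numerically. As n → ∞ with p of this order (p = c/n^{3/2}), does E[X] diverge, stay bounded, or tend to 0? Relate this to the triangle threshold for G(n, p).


Number of potential triangles: C(132, 3) = 374660.
Each occurs with probability p³ ≈ (0.005275)³ ≈ 1.467869e-07.
By linearity: E[X] = C(132, 3)·p³ ≈ 374660 · 1.467869e-07 ≈ 0.0550.
Since α = 3/2 > 1, p = c/n^{3/2} = o(1/n) is below the triangle threshold p ~ 1/n. Asymptotically E[X] ~ (c³/6)·n^{3(1−α)} = (8³/6)·n^{-1.5} → 0, so by Markov's inequality G has no triangles w.h.p.

E[X] ≈ 0.0550; in regime p = Θ(1/n^{3/2}) E[X] tends to 0 (below the triangle threshold p ~ 1/n).


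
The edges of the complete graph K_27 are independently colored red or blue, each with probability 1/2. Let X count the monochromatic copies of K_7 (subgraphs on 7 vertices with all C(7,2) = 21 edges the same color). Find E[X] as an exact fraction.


Let X = Σ_S X_S over the C(27, 7) = 888030 subsets S of size 7, where X_S = 1 if the K_7 on S is monochromatic.
For a fixed S, the K_7 on S has C(7, 2) = 21 edges. P[all 21 edges red] = (1/2)^21, and likewise for blue, so P[monochromatic] = 2·(1/2)^21 = 2^{1 − 21} = 1/1048576.
By linearity: E[X] = C(27, 7) · 2^{1 − 21} = 888030 · 1/1048576 = 444015/524288.
Numerically: E[X] ≈ 0.8469.

E[X] = C(27,7)·2^(1−C(7,2)) = 444015/524288 ≈ 0.8469.


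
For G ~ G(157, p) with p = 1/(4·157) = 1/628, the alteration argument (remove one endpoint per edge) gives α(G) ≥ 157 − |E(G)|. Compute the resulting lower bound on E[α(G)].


E[|E(G)|] = C(157, 2)·p = 12246 · (1/628) = 39/2.
E[α(G)] ≥ n − E[|E(G)|] = 157 − 39/2 = 275/2.
Numerically: ≈ 137.500.
(This is only a lower bound; the true E[α(G)] may be larger.)

E[α(G)] ≥ 275/2 ≈ 137.500.


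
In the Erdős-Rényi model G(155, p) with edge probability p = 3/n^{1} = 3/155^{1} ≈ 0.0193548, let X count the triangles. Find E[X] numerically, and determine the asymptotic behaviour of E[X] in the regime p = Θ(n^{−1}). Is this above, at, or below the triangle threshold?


Number of potential triangles: C(155, 3) = 608685.
Each occurs with probability p³ ≈ (0.0193548)³ ≈ 7.25051190e-06.
By linearity: E[X] = C(155, 3)·p³ ≈ 608685 · 7.25051190e-06 ≈ 4.413278.
Here α = 1, so p = 3/n is exactly at the triangle threshold p ~ 1/n. Asymptotically E[X] → c³/6 = 3³/6 = 9/2 ≈ 4.500000, a bounded constant. In this regime the triangle count is asymptotically Poisson(c³/6).

E[X] ≈ 4.413278; in regime p = Θ(1/n^{1}) E[X] stays bounded (at the triangle threshold p ~ 1/n).


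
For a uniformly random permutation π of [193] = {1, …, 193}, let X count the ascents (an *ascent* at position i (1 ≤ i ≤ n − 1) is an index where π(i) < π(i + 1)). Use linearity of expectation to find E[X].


Write X = Σ X_I over i = 1, …, 192, with X_I the indicator of one ascent.
There are 192 indicators.
For each fixed i, the pair (π(i), π(i+1)) is a uniformly random ordered pair of distinct values from {1, …, 193}; by symmetry P[π(i) < π(i+1)] = 1/2.
By linearity: E[X] = 192 · (1/2) = (193 − 1) · (1/2) = 96 ≈ 96.00000.

E[X] = 96 = 96.00000.


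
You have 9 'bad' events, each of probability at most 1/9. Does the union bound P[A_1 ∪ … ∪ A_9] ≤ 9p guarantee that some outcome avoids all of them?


Union bound: P[∪_{i=1}^{9} A_i] ≤ Σ_i P[A_i] ≤ 9·p = 9·(1/9) = 1.
Numerically: 1 ≈ 1.00000.
Is 1 < 1? NO.
Since the bound 1 is ≥ 1, the union bound is uninformative here; it does NOT by itself certify existence.

9·p = 1 ≈ 1.00000; existence NOT certified by the union bound.


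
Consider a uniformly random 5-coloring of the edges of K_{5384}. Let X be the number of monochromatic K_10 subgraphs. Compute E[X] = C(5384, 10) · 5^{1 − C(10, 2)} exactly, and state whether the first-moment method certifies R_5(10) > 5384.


E[X] = C(5384, 10) · 5^{1 − 45} = 5593137120741932124090737609600 · 5^{−44} = 5593137120741932124090737609600/5684341886080801486968994140625.
As a reduced fraction: E[X] = 223725484829677284963629504384/227373675443232059478759765625 ≈ 0.984.
Is E[X] < 1? YES.
Since E[X] < 1, there exists a 5-coloring of K_{5384} with no monochromatic K_10; hence R_5(10) > 5384.

E[X] = 223725484829677284963629504384/227373675443232059478759765625 ≈ 0.984; E[X] < 1, so R_5(10) > 5384.


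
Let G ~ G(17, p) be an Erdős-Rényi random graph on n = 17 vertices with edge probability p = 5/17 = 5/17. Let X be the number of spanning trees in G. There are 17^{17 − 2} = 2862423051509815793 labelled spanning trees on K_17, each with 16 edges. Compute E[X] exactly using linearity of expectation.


K_17 has 17^{17 − 2} = 2862423051509815793 labelled spanning trees.
For each such spanning tree H, let X_H = 1 if all 16 edges of H are present in G. Then P[X_H = 1] = p^{16} = (5/17)^{16} = 152587890625/48661191875666868481.
Summing the indicators: E[X] = Σ_H E[X_H] = 2862423051509815793 · p^{16} = 2862423051509815793 · 152587890625/48661191875666868481 = 152587890625/17.
Numerically: E[X] ≈ 8.98e+09.

E[X] = 2862423051509815793 · (5/17)^{16} = 152587890625/17 ≈ 8.98e+09.


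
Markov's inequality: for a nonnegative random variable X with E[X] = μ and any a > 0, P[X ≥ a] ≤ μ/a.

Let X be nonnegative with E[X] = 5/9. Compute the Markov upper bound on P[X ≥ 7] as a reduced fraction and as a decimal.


μ = E[X] = 5/9, a = 7.
Markov: P[X ≥ 7] ≤ μ/a = (5/9)/7 = 5/63.
Numerically: ≈ 0.0794.
(Since a = 7 > μ = 0.5556, the bound 5/63 is < 1 and informative.)

P[X ≥ 7] ≤ 5/63 ≈ 0.0794.


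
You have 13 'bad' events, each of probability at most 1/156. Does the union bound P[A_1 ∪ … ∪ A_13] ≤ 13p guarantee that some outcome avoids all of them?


Union bound: P[∪_{i=1}^{13} A_i] ≤ Σ_i P[A_i] ≤ 13·p = 13·(1/156) = 1/12.
Numerically: 1/12 ≈ 0.08333.
Is 1/12 < 1? YES.
Since P[∪ A_i] ≤ 1/12 < 1, the complement has P[∩ A_i^c] ≥ 1 − 1/12 = 11/12 > 0, so some outcome avoids every A_i.

13·p = 1/12 ≈ 0.08333; existence CERTIFIED by the union bound.


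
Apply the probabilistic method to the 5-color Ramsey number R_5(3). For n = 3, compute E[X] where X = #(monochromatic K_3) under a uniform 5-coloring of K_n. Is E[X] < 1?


E[X] = C(3, 3) · 5^{1 − 3} = 1 · 5^{−2} = 1/25.
As a reduced fraction: E[X] = 1/25 ≈ 0.0400000.
Is E[X] < 1? YES.
Since E[X] < 1, there exists a 5-coloring of K_{3} with no monochromatic K_3; hence R_5(3) > 3.

E[X] = 1/25 ≈ 0.0400000; E[X] < 1, so R_5(3) > 3.


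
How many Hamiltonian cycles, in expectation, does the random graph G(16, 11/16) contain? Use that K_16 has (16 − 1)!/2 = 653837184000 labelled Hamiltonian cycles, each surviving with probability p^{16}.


K_16 has (16 − 1)!/2 = 653837184000 labelled Hamiltonian cycles.
For each such Hamiltonian cycle H, let X_H = 1 if all 16 edges of H are present in G. Then P[X_H = 1] = p^{16} = (11/16)^{16} = 45949729863572161/18446744073709551616.
Summing the indicators: E[X] = Σ_H E[X_H] = 653837184000 · p^{16} = 653837184000 · 45949729863572161/18446744073709551616 = 29339494120662818290072875/18014398509481984.
Numerically: E[X] ≈ 1.629e+09.

E[X] = 653837184000 · (11/16)^{16} = 29339494120662818290072875/18014398509481984 ≈ 1.629e+09.
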